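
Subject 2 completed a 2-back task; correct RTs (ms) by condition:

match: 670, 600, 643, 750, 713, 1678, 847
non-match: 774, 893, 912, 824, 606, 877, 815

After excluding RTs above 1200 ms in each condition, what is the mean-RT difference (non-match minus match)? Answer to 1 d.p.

110.6 ms

match: exclude 1678
M(match) = 4223/6 = 703.833
M(non-match) = 5701/7 = 814.429
Difference = 814.429 − 703.833 = 110.595 ms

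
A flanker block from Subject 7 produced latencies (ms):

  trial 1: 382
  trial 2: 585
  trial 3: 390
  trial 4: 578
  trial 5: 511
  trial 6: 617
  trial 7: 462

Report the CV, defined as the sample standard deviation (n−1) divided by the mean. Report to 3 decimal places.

n = 7, Σ = 3525, M = 503.5714
Σ(x−M)² = 54497.714; s = √(54497.714/6) = 95.3045
CV = 95.3045 / 503.5714 = 0.18926

0.189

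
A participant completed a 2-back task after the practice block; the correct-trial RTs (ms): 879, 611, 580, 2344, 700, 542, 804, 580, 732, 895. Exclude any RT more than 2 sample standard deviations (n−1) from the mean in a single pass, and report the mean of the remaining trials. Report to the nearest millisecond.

n = 10, ΣRT = 8667, M = 866.700
Σ(x−M)² = 2568438.10; s = √(2568438.10/9) = 534.212
Cutoffs: 866.700 ± 2·534.212 → [-201.7, 1935.1]
Outside: 2344 → excluded.
Retained (n=9): Σ = 6323, mean = 6323/9 = 702.556

703 ms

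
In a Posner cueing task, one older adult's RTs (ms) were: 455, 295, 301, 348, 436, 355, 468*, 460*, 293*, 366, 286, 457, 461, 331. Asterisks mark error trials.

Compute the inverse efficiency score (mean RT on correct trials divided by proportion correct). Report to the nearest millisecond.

473 ms

Correct trials (n=11): 455, 295, 301, 348, 436, 355, 366, 286, 457, 461, 331
Mean correct RT = 4091/11 = 371.9091 ms
Proportion correct = 11/14
IES = 371.9091 / (11/14) = 473.339 ms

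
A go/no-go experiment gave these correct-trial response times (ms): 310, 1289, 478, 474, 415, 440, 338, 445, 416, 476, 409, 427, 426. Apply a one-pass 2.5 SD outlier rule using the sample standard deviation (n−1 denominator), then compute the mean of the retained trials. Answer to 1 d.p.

421.2 ms

n = 13, ΣRT = 6343, M = 487.923
Σ(x−M)² = 724696.92; s = √(724696.92/12) = 245.747
Cutoffs: 487.923 ± 2.5·245.747 → [-126.4, 1102.3]
Outside: 1289 → excluded.
Retained (n=12): Σ = 5054, mean = 5054/12 = 421.167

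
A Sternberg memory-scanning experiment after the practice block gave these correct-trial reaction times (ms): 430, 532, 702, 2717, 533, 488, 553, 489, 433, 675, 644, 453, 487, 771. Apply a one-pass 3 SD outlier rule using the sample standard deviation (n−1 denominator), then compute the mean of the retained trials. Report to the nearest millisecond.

553 ms

n = 14, ΣRT = 9907, M = 707.643
Σ(x−M)² = 4494031.21; s = √(4494031.21/13) = 587.958
Cutoffs: 707.643 ± 3·587.958 → [-1056.2, 2471.5]
Outside: 2717 → excluded.
Retained (n=13): Σ = 7190, mean = 7190/13 = 553.077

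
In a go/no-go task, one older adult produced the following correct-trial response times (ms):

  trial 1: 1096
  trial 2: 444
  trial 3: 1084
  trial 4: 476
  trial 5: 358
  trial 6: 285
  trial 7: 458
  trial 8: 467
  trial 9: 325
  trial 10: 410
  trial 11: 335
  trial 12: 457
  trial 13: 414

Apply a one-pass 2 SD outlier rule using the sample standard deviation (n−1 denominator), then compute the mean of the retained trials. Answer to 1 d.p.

402.6 ms

n = 13, ΣRT = 6609, M = 508.385
Σ(x−M)² = 843507.08; s = √(843507.08/12) = 265.127
Cutoffs: 508.385 ± 2·265.127 → [-21.9, 1038.6]
Outside: 1084, 1096 → excluded.
Retained (n=11): Σ = 4429, mean = 4429/11 = 402.636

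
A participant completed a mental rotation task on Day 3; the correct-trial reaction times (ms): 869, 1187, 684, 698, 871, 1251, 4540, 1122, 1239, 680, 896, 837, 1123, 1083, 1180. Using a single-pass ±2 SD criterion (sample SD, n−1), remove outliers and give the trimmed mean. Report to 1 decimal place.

980.0 ms

n = 15, ΣRT = 18260, M = 1217.333
Σ(x−M)² = 12412133.33; s = √(12412133.33/14) = 941.584
Cutoffs: 1217.333 ± 2·941.584 → [-665.8, 3100.5]
Outside: 4540 → excluded.
Retained (n=14): Σ = 13720, mean = 13720/14 = 980.000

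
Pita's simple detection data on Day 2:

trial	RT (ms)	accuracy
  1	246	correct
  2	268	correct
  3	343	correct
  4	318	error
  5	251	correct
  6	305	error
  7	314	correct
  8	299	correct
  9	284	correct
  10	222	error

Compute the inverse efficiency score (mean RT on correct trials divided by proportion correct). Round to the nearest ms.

409 ms

Correct trials (n=7): 246, 268, 343, 251, 314, 299, 284
Mean correct RT = 2005/7 = 286.4286 ms
Proportion correct = 7/10
IES = 286.4286 / (7/10) = 409.184 ms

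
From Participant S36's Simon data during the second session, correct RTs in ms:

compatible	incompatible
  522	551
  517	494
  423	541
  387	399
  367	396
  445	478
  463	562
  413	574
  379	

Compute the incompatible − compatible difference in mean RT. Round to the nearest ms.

M(compatible) = 3916/9 = 435.111
M(incompatible) = 3995/8 = 499.375
Difference = 499.375 − 435.111 = 64.264 ms

64 ms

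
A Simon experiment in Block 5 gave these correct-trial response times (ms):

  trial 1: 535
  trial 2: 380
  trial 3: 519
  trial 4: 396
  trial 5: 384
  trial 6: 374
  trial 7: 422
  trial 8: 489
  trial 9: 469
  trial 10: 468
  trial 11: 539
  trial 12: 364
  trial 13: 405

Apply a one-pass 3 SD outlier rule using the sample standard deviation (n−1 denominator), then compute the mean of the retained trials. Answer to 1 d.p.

441.8 ms

n = 13, ΣRT = 5744, M = 441.846
Σ(x−M)² = 49401.69; s = √(49401.69/12) = 64.162
Cutoffs: 441.846 ± 3·64.162 → [249.4, 634.3]
No RTs fall outside the cutoffs; all 13 retained. Mean = 5744/13 = 441.846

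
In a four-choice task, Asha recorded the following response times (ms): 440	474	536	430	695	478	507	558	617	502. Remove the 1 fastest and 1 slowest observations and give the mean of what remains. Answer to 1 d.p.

514.0 ms

Sorted: 430, 440, 474, 478, 502, 507, 536, 558, 617, 695
Drop lowest 1 (430) and highest 1 (695)
Remaining (n=8): Σ = 4112, mean = 4112/8 = 514.000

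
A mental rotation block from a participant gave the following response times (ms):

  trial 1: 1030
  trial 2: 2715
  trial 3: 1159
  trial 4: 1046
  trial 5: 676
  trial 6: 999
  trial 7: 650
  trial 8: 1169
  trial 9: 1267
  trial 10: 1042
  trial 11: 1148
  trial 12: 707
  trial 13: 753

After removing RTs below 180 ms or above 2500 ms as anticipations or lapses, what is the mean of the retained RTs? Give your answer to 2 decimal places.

Excluded: 2715
Retained (n=12): Σ = 11646
Mean = 11646/12 = 970.5000

970.50 ms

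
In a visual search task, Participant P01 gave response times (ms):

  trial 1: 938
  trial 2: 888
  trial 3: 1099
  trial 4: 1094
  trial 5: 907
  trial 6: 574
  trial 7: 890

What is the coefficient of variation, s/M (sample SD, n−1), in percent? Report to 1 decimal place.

19.2%

n = 7, Σ = 6390, M = 912.8571
Σ(x−M)² = 184092.857; s = √(184092.857/6) = 175.1632
CV = 175.1632 / 912.8571 = 0.19188 = 19.188%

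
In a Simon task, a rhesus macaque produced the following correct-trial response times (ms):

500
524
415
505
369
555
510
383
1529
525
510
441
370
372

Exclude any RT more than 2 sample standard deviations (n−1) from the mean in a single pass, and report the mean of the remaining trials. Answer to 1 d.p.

n = 14, ΣRT = 7508, M = 536.286
Σ(x−M)² = 1119698.86; s = √(1119698.86/13) = 293.480
Cutoffs: 536.286 ± 2·293.480 → [-50.7, 1123.2]
Outside: 1529 → excluded.
Retained (n=13): Σ = 5979, mean = 5979/13 = 459.923

459.9 ms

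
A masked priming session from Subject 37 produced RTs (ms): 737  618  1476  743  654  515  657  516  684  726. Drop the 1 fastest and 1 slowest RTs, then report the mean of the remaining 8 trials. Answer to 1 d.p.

666.9 ms

Sorted: 515, 516, 618, 654, 657, 684, 726, 737, 743, 1476
Drop lowest 1 (515) and highest 1 (1476)
Remaining (n=8): Σ = 5335, mean = 5335/8 = 666.875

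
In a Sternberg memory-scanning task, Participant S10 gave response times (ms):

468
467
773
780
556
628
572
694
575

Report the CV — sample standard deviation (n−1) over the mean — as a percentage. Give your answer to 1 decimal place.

n = 9, Σ = 5513, M = 612.5556
Σ(x−M)² = 108988.222; s = √(108988.222/8) = 116.7199
CV = 116.7199 / 612.5556 = 0.19055 = 19.055%

19.1%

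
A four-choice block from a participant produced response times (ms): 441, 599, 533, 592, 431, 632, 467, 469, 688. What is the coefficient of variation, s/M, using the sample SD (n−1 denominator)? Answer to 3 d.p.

0.172

n = 9, Σ = 4852, M = 539.1111
Σ(x−M)² = 68646.889; s = √(68646.889/8) = 92.6329
CV = 92.6329 / 539.1111 = 0.17183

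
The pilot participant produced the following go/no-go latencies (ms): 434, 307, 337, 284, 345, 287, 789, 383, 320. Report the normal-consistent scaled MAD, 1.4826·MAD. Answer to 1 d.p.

Sorted: 284, 287, 307, 320, 337, 345, 383, 434, 789 → median = 337
|x − 337| sorted: 0, 8, 17, 30, 46, 50, 53, 97, 452 → MAD = 46
Robust SD ≈ 1.4826 × 46 = 68.200

68.2 ms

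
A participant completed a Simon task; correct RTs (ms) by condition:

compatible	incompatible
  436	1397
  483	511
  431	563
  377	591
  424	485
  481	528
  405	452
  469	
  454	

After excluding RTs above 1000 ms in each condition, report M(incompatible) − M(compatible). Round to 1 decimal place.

incompatible: exclude 1397
M(compatible) = 3960/9 = 440.000
M(incompatible) = 3130/6 = 521.667
Difference = 521.667 − 440.000 = 81.667 ms

81.7 ms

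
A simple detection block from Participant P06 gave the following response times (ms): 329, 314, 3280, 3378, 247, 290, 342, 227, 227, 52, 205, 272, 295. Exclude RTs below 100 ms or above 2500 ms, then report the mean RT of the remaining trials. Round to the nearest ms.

Excluded: 52, 3280, 3378
Retained (n=10): Σ = 2748
Mean = 2748/10 = 274.8000

275 ms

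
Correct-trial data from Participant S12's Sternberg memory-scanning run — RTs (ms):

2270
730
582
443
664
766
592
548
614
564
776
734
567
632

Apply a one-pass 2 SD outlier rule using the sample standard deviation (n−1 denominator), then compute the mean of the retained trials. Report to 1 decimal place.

n = 14, ΣRT = 10482, M = 748.714
Σ(x−M)² = 2608106.86; s = √(2608106.86/13) = 447.910
Cutoffs: 748.714 ± 2·447.910 → [-147.1, 1644.5]
Outside: 2270 → excluded.
Retained (n=13): Σ = 8212, mean = 8212/13 = 631.692

631.7 ms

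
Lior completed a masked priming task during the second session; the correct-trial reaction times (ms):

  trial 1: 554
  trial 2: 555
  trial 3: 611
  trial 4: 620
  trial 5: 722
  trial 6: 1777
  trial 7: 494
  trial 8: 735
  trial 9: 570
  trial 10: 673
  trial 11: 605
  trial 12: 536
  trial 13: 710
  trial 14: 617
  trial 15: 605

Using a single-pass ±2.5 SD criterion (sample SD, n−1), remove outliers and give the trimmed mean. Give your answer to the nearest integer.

n = 15, ΣRT = 10384, M = 692.267
Σ(x−M)² = 1329402.93; s = √(1329402.93/14) = 308.152
Cutoffs: 692.267 ± 2.5·308.152 → [-78.1, 1462.6]
Outside: 1777 → excluded.
Retained (n=14): Σ = 8607, mean = 8607/14 = 614.786

615 ms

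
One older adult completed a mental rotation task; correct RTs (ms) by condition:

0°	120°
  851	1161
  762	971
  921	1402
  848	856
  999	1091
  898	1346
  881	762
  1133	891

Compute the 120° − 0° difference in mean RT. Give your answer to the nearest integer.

M(0°) = 7293/8 = 911.625
M(120°) = 8480/8 = 1060.000
Difference = 1060.000 − 911.625 = 148.375 ms

148 ms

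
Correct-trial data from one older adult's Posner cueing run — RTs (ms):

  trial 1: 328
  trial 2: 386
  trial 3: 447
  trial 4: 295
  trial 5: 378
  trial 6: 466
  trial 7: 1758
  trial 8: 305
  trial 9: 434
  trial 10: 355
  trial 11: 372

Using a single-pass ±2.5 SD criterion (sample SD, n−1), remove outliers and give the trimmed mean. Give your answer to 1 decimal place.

n = 11, ΣRT = 5524, M = 502.182
Σ(x−M)² = 1765755.64; s = √(1765755.64/10) = 420.209
Cutoffs: 502.182 ± 2.5·420.209 → [-548.3, 1552.7]
Outside: 1758 → excluded.
Retained (n=10): Σ = 3766, mean = 3766/10 = 376.600

376.6 ms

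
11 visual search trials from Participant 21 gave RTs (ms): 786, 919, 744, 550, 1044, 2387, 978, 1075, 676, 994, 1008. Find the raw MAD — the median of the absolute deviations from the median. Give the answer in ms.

Sorted: 550, 676, 744, 786, 919, 978, 994, 1008, 1044, 1075, 2387 → median = 978
|x − 978|: 192, 59, 234, 428, 66, 1409, 0, 97, 302, 16, 30
Sorted deviations: 0, 16, 30, 59, 66, 97, 192, 234, 302, 428, 1409 → MAD = 97

97 ms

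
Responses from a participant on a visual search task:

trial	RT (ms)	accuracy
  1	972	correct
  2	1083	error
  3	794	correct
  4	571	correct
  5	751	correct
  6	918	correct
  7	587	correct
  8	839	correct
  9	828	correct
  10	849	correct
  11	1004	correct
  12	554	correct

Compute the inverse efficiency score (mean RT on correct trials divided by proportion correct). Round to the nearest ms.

Correct trials (n=11): 972, 794, 571, 751, 918, 587, 839, 828, 849, 1004, 554
Mean correct RT = 8667/11 = 787.9091 ms
Proportion correct = 11/12
IES = 787.9091 / (11/12) = 859.537 ms

860 ms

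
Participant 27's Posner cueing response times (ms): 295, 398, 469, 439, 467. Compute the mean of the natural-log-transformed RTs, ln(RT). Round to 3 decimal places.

6.011

ln(RT): 5.6870, 5.9865, 6.1506, 6.0845, 6.1463
Σ ln(RT) = 30.0549
Mean = 30.0549/5 = 6.01097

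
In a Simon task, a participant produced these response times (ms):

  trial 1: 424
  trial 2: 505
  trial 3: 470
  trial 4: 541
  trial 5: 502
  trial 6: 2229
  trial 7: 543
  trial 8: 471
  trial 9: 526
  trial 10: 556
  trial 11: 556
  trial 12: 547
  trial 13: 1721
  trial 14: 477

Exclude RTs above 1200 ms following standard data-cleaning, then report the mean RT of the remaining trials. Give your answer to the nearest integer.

510 ms

Excluded: 1721, 2229
Retained (n=12): Σ = 6118
Mean = 6118/12 = 509.8333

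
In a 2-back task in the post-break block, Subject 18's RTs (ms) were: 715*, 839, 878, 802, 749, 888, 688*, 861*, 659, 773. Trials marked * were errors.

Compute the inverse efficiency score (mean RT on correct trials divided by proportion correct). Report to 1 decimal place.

1140.4 ms

Correct trials (n=7): 839, 878, 802, 749, 888, 659, 773
Mean correct RT = 5588/7 = 798.2857 ms
Proportion correct = 7/10
IES = 798.2857 / (7/10) = 1140.408 ms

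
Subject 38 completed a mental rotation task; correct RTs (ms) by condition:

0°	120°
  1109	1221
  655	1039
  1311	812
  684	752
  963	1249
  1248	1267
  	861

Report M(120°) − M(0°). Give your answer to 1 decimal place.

33.7 ms

M(0°) = 5970/6 = 995.000
M(120°) = 7201/7 = 1028.714
Difference = 1028.714 − 995.000 = 33.714 ms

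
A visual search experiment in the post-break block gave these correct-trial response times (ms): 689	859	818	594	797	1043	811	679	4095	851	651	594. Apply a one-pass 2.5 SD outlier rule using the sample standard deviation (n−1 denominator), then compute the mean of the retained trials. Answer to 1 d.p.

n = 12, ΣRT = 12481, M = 1040.083
Σ(x−M)² = 10364964.92; s = √(10364964.92/11) = 970.706
Cutoffs: 1040.083 ± 2.5·970.706 → [-1386.7, 3466.8]
Outside: 4095 → excluded.
Retained (n=11): Σ = 8386, mean = 8386/11 = 762.364

762.4 ms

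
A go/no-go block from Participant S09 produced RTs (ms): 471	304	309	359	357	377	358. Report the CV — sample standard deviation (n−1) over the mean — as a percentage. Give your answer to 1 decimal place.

n = 7, Σ = 2535, M = 362.1429
Σ(x−M)² = 18328.857; s = √(18328.857/6) = 55.2703
CV = 55.2703 / 362.1429 = 0.15262 = 15.262%

15.3%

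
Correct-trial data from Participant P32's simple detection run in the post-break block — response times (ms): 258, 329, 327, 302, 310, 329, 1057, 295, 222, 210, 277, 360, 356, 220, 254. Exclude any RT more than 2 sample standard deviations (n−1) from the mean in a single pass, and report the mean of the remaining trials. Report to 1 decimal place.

n = 15, ΣRT = 5106, M = 340.400
Σ(x−M)² = 582835.60; s = √(582835.60/14) = 204.037
Cutoffs: 340.400 ± 2·204.037 → [-67.7, 748.5]
Outside: 1057 → excluded.
Retained (n=14): Σ = 4049, mean = 4049/14 = 289.214

289.2 ms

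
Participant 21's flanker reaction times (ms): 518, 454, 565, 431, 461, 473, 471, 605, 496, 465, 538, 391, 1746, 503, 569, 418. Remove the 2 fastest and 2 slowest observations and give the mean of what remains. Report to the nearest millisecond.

Sorted: 391, 418, 431, 454, 461, 465, 471, 473, 496, 503, 518, 538, 565, 569, 605, 1746
Drop lowest 2 (391, 418) and highest 2 (605, 1746)
Remaining (n=12): Σ = 5944, mean = 5944/12 = 495.333

495 ms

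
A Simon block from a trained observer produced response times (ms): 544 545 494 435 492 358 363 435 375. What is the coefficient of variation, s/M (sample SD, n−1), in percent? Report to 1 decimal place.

16.5%

n = 9, Σ = 4041, M = 449.0000
Σ(x−M)² = 43660.000; s = √(43660.000/8) = 73.8749
CV = 73.8749 / 449.0000 = 0.16453 = 16.453%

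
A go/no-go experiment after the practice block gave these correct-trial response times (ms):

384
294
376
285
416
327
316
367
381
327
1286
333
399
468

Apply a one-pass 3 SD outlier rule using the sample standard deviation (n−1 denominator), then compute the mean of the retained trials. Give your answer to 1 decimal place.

359.5 ms

n = 14, ΣRT = 5959, M = 425.643
Σ(x−M)² = 829617.21; s = √(829617.21/13) = 252.620
Cutoffs: 425.643 ± 3·252.620 → [-332.2, 1183.5]
Outside: 1286 → excluded.
Retained (n=13): Σ = 4673, mean = 4673/13 = 359.462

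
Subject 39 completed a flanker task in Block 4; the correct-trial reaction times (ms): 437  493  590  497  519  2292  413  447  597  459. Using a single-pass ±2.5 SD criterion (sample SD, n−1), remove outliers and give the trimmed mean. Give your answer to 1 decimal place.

n = 10, ΣRT = 6744, M = 674.400
Σ(x−M)² = 2941066.40; s = √(2941066.40/9) = 571.651
Cutoffs: 674.400 ± 2.5·571.651 → [-754.7, 2103.5]
Outside: 2292 → excluded.
Retained (n=9): Σ = 4452, mean = 4452/9 = 494.667

494.7 ms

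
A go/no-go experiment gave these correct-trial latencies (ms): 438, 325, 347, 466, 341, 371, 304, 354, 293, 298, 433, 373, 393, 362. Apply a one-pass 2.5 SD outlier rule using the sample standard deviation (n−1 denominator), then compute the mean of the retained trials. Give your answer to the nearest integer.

364 ms

n = 14, ΣRT = 5098, M = 364.143
Σ(x−M)² = 37051.71; s = √(37051.71/13) = 53.387
Cutoffs: 364.143 ± 2.5·53.387 → [230.7, 497.6]
No RTs fall outside the cutoffs; all 14 retained. Mean = 5098/14 = 364.143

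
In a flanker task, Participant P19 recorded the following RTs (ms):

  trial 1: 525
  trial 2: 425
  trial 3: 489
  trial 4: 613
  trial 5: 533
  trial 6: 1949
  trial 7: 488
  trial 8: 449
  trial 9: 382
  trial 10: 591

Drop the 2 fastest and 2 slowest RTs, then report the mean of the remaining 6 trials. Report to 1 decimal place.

512.5 ms

Sorted: 382, 425, 449, 488, 489, 525, 533, 591, 613, 1949
Drop lowest 2 (382, 425) and highest 2 (613, 1949)
Remaining (n=6): Σ = 3075, mean = 3075/6 = 512.500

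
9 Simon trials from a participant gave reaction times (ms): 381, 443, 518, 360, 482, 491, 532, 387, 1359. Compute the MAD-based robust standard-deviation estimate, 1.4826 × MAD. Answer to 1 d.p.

74.1 ms

Sorted: 360, 381, 387, 443, 482, 491, 518, 532, 1359 → median = 482
|x − 482| sorted: 0, 9, 36, 39, 50, 95, 101, 122, 877 → MAD = 50
Robust SD ≈ 1.4826 × 50 = 74.130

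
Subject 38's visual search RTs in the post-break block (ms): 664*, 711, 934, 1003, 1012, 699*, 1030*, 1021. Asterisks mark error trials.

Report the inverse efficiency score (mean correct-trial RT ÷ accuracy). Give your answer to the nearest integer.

1498 ms

Correct trials (n=5): 711, 934, 1003, 1012, 1021
Mean correct RT = 4681/5 = 936.2000 ms
Proportion correct = 5/8
IES = 936.2000 / (5/8) = 1497.920 ms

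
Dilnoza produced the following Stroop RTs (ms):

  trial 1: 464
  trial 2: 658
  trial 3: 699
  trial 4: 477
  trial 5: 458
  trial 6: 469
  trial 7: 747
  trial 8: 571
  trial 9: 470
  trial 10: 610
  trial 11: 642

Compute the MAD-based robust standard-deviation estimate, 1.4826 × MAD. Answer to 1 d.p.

149.7 ms

Sorted: 458, 464, 469, 470, 477, 571, 610, 642, 658, 699, 747 → median = 571
|x − 571| sorted: 0, 39, 71, 87, 94, 101, 102, 107, 113, 128, 176 → MAD = 101
Robust SD ≈ 1.4826 × 101 = 149.743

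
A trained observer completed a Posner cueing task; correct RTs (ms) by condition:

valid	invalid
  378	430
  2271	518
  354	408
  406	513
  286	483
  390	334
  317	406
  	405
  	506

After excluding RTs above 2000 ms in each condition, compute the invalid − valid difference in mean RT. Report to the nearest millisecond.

valid: exclude 2271
M(valid) = 2131/6 = 355.167
M(invalid) = 4003/9 = 444.778
Difference = 444.778 − 355.167 = 89.611 ms

90 ms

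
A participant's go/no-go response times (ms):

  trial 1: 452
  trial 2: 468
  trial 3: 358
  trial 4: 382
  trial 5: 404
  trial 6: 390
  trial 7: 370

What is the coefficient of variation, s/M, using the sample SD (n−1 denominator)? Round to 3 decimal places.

n = 7, Σ = 2824, M = 403.4286
Σ(x−M)² = 10349.714; s = √(10349.714/6) = 41.5325
CV = 41.5325 / 403.4286 = 0.10295

0.103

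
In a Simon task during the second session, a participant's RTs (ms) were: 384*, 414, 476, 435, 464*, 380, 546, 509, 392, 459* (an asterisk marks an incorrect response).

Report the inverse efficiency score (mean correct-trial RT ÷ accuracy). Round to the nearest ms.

643 ms

Correct trials (n=7): 414, 476, 435, 380, 546, 509, 392
Mean correct RT = 3152/7 = 450.2857 ms
Proportion correct = 7/10
IES = 450.2857 / (7/10) = 643.265 ms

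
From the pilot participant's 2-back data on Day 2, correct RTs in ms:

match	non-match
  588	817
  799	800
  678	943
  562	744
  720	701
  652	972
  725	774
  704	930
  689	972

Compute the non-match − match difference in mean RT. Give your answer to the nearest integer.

171 ms

M(match) = 6117/9 = 679.667
M(non-match) = 7653/9 = 850.333
Difference = 850.333 − 679.667 = 170.667 ms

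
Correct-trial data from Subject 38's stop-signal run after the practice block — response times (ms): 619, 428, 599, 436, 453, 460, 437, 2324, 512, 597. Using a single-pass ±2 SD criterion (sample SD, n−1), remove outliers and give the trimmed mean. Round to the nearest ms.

505 ms

n = 10, ΣRT = 6865, M = 686.500
Σ(x−M)² = 3029726.50; s = √(3029726.50/9) = 580.204
Cutoffs: 686.500 ± 2·580.204 → [-473.9, 1846.9]
Outside: 2324 → excluded.
Retained (n=9): Σ = 4541, mean = 4541/9 = 504.556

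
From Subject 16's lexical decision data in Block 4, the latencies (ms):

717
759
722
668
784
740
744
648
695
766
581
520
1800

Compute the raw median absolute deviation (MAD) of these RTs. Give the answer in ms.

Sorted: 520, 581, 648, 668, 695, 717, 722, 740, 744, 759, 766, 784, 1800 → median = 722
|x − 722|: 5, 37, 0, 54, 62, 18, 22, 74, 27, 44, 141, 202, 1078
Sorted deviations: 0, 5, 18, 22, 27, 37, 44, 54, 62, 74, 141, 202, 1078 → MAD = 44

44 ms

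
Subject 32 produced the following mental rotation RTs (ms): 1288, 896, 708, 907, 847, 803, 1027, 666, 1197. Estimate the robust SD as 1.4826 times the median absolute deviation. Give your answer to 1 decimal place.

194.2 ms

Sorted: 666, 708, 803, 847, 896, 907, 1027, 1197, 1288 → median = 896
|x − 896| sorted: 0, 11, 49, 93, 131, 188, 230, 301, 392 → MAD = 131
Robust SD ≈ 1.4826 × 131 = 194.221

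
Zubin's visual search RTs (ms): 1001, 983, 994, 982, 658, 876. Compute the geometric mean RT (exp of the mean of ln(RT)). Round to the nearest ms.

906 ms

ln(RT): 6.9088, 6.8906, 6.9017, 6.8896, 6.4892, 6.7754
Mean ln(RT) = 40.8553/6 = 6.80921
Geometric mean = exp(6.80921) = 906.16 ms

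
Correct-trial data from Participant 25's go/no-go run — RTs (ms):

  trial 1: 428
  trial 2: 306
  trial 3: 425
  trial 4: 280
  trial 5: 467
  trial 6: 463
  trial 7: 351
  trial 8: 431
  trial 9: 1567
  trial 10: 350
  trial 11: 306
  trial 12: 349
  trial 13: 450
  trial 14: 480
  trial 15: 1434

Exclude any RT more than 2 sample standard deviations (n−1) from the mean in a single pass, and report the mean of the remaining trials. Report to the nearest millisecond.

n = 15, ΣRT = 8087, M = 539.133
Σ(x−M)² = 2199975.73; s = √(2199975.73/14) = 396.410
Cutoffs: 539.133 ± 2·396.410 → [-253.7, 1332.0]
Outside: 1434, 1567 → excluded.
Retained (n=13): Σ = 5086, mean = 5086/13 = 391.231

391 ms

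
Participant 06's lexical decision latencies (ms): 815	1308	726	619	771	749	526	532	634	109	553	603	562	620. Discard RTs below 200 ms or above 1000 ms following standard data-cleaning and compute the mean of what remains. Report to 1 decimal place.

642.5 ms

Excluded: 109, 1308
Retained (n=12): Σ = 7710
Mean = 7710/12 = 642.5000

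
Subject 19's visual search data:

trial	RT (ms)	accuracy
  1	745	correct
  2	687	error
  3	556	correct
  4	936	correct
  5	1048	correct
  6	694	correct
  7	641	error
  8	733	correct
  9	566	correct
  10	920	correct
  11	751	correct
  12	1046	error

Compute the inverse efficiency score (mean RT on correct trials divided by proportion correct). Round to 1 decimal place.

Correct trials (n=9): 745, 556, 936, 1048, 694, 733, 566, 920, 751
Mean correct RT = 6949/9 = 772.1111 ms
Proportion correct = 9/12
IES = 772.1111 / (9/12) = 1029.481 ms

1029.5 ms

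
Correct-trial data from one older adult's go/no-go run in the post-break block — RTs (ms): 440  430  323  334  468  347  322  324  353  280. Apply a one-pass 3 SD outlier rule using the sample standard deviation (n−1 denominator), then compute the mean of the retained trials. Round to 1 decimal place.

362.1 ms

n = 10, ΣRT = 3621, M = 362.100
Σ(x−M)² = 34322.90; s = √(34322.90/9) = 61.755
Cutoffs: 362.100 ± 3·61.755 → [176.8, 547.4]
No RTs fall outside the cutoffs; all 10 retained. Mean = 3621/10 = 362.100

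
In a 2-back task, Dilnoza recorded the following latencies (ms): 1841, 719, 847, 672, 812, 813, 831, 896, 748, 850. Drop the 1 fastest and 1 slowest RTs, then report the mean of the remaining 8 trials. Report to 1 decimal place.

Sorted: 672, 719, 748, 812, 813, 831, 847, 850, 896, 1841
Drop lowest 1 (672) and highest 1 (1841)
Remaining (n=8): Σ = 6516, mean = 6516/8 = 814.500

814.5 ms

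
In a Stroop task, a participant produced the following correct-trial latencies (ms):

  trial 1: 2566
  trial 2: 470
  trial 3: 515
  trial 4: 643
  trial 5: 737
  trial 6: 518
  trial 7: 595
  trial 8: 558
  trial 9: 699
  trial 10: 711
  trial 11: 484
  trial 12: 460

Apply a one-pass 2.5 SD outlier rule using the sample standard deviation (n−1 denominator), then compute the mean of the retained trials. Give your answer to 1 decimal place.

n = 12, ΣRT = 8956, M = 746.333
Σ(x−M)² = 3716628.67; s = √(3716628.67/11) = 581.270
Cutoffs: 746.333 ± 2.5·581.270 → [-706.8, 2199.5]
Outside: 2566 → excluded.
Retained (n=11): Σ = 6390, mean = 6390/11 = 580.909

580.9 ms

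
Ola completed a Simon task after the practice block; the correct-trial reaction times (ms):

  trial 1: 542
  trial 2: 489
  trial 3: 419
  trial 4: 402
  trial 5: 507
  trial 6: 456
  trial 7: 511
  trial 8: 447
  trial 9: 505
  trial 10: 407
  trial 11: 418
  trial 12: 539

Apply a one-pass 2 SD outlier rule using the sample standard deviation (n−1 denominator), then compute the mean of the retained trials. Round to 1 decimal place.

470.2 ms

n = 12, ΣRT = 5642, M = 470.167
Σ(x−M)² = 29203.67; s = √(29203.67/11) = 51.526
Cutoffs: 470.167 ± 2·51.526 → [367.1, 573.2]
No RTs fall outside the cutoffs; all 12 retained. Mean = 5642/12 = 470.167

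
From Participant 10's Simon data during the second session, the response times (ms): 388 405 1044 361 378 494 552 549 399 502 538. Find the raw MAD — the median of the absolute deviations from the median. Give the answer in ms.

Sorted: 361, 378, 388, 399, 405, 494, 502, 538, 549, 552, 1044 → median = 494
|x − 494|: 106, 89, 550, 133, 116, 0, 58, 55, 95, 8, 44
Sorted deviations: 0, 8, 44, 55, 58, 89, 95, 106, 116, 133, 550 → MAD = 89

89 ms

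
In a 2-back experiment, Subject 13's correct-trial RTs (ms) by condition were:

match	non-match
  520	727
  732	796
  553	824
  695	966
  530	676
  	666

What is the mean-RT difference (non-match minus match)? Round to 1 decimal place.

169.8 ms

M(match) = 3030/5 = 606.000
M(non-match) = 4655/6 = 775.833
Difference = 775.833 − 606.000 = 169.833 ms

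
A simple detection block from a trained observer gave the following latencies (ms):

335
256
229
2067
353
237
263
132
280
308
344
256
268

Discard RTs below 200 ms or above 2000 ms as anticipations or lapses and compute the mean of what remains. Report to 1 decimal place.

Excluded: 132, 2067
Retained (n=11): Σ = 3129
Mean = 3129/11 = 284.4545

284.5 ms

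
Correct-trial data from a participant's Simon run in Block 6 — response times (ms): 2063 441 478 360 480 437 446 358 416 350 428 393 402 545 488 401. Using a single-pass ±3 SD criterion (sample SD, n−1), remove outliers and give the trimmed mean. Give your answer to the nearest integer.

428 ms

n = 16, ΣRT = 8486, M = 530.375
Σ(x−M)² = 2546983.75; s = √(2546983.75/15) = 412.067
Cutoffs: 530.375 ± 3·412.067 → [-705.8, 1766.6]
Outside: 2063 → excluded.
Retained (n=15): Σ = 6423, mean = 6423/15 = 428.200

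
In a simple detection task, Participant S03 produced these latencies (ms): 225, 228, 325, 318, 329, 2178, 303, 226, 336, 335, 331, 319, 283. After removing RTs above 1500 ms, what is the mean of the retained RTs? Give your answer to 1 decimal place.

296.5 ms

Excluded: 2178
Retained (n=12): Σ = 3558
Mean = 3558/12 = 296.5000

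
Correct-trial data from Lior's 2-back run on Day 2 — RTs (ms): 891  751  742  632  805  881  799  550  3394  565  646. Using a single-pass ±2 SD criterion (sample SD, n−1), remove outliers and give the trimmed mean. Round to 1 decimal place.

n = 11, ΣRT = 10656, M = 968.727
Σ(x−M)² = 6605976.18; s = √(6605976.18/10) = 812.772
Cutoffs: 968.727 ± 2·812.772 → [-656.8, 2594.3]
Outside: 3394 → excluded.
Retained (n=10): Σ = 7262, mean = 7262/10 = 726.200

726.2 ms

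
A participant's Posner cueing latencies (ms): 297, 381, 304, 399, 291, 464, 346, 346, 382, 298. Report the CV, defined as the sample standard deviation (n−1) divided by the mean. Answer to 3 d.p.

0.160

n = 10, Σ = 3508, M = 350.8000
Σ(x−M)² = 28517.600; s = √(28517.600/9) = 56.2905
CV = 56.2905 / 350.8000 = 0.16046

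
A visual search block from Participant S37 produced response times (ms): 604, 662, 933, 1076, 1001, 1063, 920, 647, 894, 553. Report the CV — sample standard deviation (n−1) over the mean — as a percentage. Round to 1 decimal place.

23.8%

n = 10, Σ = 8353, M = 835.3000
Σ(x−M)² = 356088.100; s = √(356088.100/9) = 198.9104
CV = 198.9104 / 835.3000 = 0.23813 = 23.813%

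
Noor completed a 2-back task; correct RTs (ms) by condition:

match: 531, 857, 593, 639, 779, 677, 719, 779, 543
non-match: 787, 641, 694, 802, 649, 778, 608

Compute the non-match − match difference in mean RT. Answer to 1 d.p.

M(match) = 6117/9 = 679.667
M(non-match) = 4959/7 = 708.429
Difference = 708.429 − 679.667 = 28.762 ms

28.8 ms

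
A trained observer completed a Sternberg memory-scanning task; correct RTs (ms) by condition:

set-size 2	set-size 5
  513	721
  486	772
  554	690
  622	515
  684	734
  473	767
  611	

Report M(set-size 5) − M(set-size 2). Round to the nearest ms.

137 ms

M(set-size 2) = 3943/7 = 563.286
M(set-size 5) = 4199/6 = 699.833
Difference = 699.833 − 563.286 = 136.548 ms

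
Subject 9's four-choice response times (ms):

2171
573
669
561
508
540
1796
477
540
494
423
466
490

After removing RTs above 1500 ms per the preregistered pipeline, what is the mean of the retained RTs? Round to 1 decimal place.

Excluded: 1796, 2171
Retained (n=11): Σ = 5741
Mean = 5741/11 = 521.9091

521.9 ms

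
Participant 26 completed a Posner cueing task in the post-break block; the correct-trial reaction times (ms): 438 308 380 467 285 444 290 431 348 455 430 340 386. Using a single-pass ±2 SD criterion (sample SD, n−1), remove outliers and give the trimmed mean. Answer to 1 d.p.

384.8 ms

n = 13, ΣRT = 5002, M = 384.769
Σ(x−M)² = 50428.31; s = √(50428.31/12) = 64.826
Cutoffs: 384.769 ± 2·64.826 → [255.1, 514.4]
No RTs fall outside the cutoffs; all 13 retained. Mean = 5002/13 = 384.769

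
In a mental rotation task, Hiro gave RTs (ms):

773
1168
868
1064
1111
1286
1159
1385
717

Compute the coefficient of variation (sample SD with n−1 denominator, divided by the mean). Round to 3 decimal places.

0.216

n = 9, Σ = 9531, M = 1059.0000
Σ(x−M)² = 417656.000; s = √(417656.000/8) = 228.4885
CV = 228.4885 / 1059.0000 = 0.21576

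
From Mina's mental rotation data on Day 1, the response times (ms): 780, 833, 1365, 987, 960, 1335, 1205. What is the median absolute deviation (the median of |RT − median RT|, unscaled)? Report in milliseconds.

207 ms

Sorted: 780, 833, 960, 987, 1205, 1335, 1365 → median = 987
|x − 987|: 207, 154, 378, 0, 27, 348, 218
Sorted deviations: 0, 27, 154, 207, 218, 348, 378 → MAD = 207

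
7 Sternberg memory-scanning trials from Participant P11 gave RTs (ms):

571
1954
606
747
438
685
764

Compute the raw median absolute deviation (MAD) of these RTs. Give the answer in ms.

Sorted: 438, 571, 606, 685, 747, 764, 1954 → median = 685
|x − 685|: 114, 1269, 79, 62, 247, 0, 79
Sorted deviations: 0, 62, 79, 79, 114, 247, 1269 → MAD = 79

79 ms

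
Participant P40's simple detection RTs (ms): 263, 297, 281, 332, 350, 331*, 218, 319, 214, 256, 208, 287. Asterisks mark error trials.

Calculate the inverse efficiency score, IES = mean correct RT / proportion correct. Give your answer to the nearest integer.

Correct trials (n=11): 263, 297, 281, 332, 350, 218, 319, 214, 256, 208, 287
Mean correct RT = 3025/11 = 275.0000 ms
Proportion correct = 11/12
IES = 275.0000 / (11/12) = 300.000 ms

300 ms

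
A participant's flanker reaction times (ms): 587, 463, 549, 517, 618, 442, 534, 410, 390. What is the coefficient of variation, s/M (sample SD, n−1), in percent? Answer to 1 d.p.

15.8%

n = 9, Σ = 4510, M = 501.1111
Σ(x−M)² = 50260.889; s = √(50260.889/8) = 79.2629
CV = 79.2629 / 501.1111 = 0.15817 = 15.817%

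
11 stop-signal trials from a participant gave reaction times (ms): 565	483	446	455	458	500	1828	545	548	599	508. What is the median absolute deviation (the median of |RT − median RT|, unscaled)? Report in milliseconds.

Sorted: 446, 455, 458, 483, 500, 508, 545, 548, 565, 599, 1828 → median = 508
|x − 508|: 57, 25, 62, 53, 50, 8, 1320, 37, 40, 91, 0
Sorted deviations: 0, 8, 25, 37, 40, 50, 53, 57, 62, 91, 1320 → MAD = 50

50 ms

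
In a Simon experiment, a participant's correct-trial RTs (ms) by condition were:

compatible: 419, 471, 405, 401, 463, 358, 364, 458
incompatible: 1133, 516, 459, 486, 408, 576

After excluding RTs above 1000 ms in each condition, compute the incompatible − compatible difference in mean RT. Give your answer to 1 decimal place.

incompatible: exclude 1133
M(compatible) = 3339/8 = 417.375
M(incompatible) = 2445/5 = 489.000
Difference = 489.000 − 417.375 = 71.625 ms

71.6 ms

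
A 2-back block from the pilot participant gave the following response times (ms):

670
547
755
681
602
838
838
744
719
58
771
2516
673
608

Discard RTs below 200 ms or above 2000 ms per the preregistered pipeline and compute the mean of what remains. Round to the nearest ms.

704 ms

Excluded: 58, 2516
Retained (n=12): Σ = 8446
Mean = 8446/12 = 703.8333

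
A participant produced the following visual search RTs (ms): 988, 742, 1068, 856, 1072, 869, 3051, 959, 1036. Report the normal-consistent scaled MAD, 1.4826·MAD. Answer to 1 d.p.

Sorted: 742, 856, 869, 959, 988, 1036, 1068, 1072, 3051 → median = 988
|x − 988| sorted: 0, 29, 48, 80, 84, 119, 132, 246, 2063 → MAD = 84
Robust SD ≈ 1.4826 × 84 = 124.538

124.5 ms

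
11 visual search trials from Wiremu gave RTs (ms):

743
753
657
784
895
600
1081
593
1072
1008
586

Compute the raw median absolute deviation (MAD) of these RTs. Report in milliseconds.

153 ms

Sorted: 586, 593, 600, 657, 743, 753, 784, 895, 1008, 1072, 1081 → median = 753
|x − 753|: 10, 0, 96, 31, 142, 153, 328, 160, 319, 255, 167
Sorted deviations: 0, 10, 31, 96, 142, 153, 160, 167, 255, 319, 328 → MAD = 153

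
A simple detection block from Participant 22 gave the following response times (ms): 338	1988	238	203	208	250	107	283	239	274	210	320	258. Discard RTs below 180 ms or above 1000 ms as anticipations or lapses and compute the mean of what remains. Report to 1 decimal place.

Excluded: 107, 1988
Retained (n=11): Σ = 2821
Mean = 2821/11 = 256.4545

256.5 ms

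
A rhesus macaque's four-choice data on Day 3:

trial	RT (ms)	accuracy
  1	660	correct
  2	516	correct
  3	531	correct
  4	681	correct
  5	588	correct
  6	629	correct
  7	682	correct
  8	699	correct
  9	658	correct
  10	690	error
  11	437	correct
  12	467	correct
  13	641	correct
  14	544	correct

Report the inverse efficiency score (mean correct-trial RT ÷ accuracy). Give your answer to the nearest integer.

Correct trials (n=13): 660, 516, 531, 681, 588, 629, 682, 699, 658, 437, 467, 641, 544
Mean correct RT = 7733/13 = 594.8462 ms
Proportion correct = 13/14
IES = 594.8462 / (13/14) = 640.604 ms

641 ms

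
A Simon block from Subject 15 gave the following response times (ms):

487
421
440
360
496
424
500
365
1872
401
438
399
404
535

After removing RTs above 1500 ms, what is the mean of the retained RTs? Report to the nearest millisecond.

436 ms

Excluded: 1872
Retained (n=13): Σ = 5670
Mean = 5670/13 = 436.1538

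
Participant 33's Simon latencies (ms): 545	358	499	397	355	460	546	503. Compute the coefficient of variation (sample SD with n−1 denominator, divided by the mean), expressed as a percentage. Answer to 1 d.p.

17.2%

n = 8, Σ = 3663, M = 457.8750
Σ(x−M)² = 43352.875; s = √(43352.875/7) = 78.6973
CV = 78.6973 / 457.8750 = 0.17188 = 17.188%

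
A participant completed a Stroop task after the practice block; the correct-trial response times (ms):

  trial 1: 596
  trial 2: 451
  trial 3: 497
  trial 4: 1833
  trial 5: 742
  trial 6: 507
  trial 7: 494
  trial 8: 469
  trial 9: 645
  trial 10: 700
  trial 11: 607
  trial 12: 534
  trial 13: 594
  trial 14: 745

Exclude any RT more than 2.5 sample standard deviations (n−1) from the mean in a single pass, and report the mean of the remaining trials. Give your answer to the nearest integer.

n = 14, ΣRT = 9414, M = 672.429
Σ(x−M)² = 1574373.43; s = √(1574373.43/13) = 348.002
Cutoffs: 672.429 ± 2.5·348.002 → [-197.6, 1542.4]
Outside: 1833 → excluded.
Retained (n=13): Σ = 7581, mean = 7581/13 = 583.154

583 ms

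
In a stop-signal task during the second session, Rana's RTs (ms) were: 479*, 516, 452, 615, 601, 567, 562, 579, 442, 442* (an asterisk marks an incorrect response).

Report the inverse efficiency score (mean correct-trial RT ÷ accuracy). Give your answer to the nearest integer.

Correct trials (n=8): 516, 452, 615, 601, 567, 562, 579, 442
Mean correct RT = 4334/8 = 541.7500 ms
Proportion correct = 8/10
IES = 541.7500 / (8/10) = 677.188 ms

677 ms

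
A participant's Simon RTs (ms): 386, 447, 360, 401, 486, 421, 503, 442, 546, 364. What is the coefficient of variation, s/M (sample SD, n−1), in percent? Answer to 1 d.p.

14.1%

n = 10, Σ = 4356, M = 435.6000
Σ(x−M)² = 34154.400; s = √(34154.400/9) = 61.6030
CV = 61.6030 / 435.6000 = 0.14142 = 14.142%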